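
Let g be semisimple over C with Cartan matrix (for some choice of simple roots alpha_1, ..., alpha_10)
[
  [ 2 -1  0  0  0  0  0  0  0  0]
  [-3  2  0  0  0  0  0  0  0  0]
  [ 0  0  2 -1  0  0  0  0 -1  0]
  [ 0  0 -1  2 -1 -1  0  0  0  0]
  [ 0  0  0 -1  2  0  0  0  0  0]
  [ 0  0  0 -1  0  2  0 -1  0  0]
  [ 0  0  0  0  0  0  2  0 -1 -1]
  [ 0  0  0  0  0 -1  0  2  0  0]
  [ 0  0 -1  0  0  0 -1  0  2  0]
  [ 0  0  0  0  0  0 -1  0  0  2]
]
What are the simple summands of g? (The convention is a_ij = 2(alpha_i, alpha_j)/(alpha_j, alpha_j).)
type E_8 + type G_2

The diagram associated to this matrix has two connected components: the simple roots {alpha_3, alpha_4, alpha_5, alpha_6, alpha_7, alpha_8, alpha_9, alpha_10} form a chain of 7 nodes with one extra node attached to the third node from one end (E_8), and {alpha_1, alpha_2} form two nodes joined by a triple edge (G_2). A semisimple Lie algebra decomposes uniquely as the direct sum of simple ideals, one per connected component of its Dynkin diagram, so g ≅ E_8 ⊕ G_2 (dimension 248 + 14 = 262).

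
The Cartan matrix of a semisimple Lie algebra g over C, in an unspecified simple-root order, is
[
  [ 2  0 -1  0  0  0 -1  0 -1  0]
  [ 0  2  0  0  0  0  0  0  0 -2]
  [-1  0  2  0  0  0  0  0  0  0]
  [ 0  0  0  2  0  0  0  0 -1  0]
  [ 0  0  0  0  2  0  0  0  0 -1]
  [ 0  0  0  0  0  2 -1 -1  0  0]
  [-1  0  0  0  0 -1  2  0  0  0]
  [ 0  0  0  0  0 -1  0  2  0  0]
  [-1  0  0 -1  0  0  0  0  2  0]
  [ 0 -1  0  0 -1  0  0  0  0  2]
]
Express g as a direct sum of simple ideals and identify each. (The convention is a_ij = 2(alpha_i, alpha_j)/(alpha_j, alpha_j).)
The diagram associated to this matrix has two connected components: the simple roots {alpha_2, alpha_5, alpha_10} form a chain of 3 nodes with a double edge at one end; the terminal node there is the unique long simple root (C_3), and {alpha_1, alpha_3, alpha_4, alpha_6, alpha_7, alpha_8, alpha_9} form a chain of 6 nodes with one extra node attached to the third node from one end (E_7). A semisimple Lie algebra decomposes uniquely as the direct sum of simple ideals, one per connected component of its Dynkin diagram, so g ≅ C_3 ⊕ E_7 (dimension 21 + 133 = 154).

C3 ⊕ E7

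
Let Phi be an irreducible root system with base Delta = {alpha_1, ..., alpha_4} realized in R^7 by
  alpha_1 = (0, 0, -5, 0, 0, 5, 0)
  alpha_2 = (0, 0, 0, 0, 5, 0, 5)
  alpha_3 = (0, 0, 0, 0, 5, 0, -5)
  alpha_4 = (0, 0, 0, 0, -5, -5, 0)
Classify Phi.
Compute the Cartan integers a_ij = 2(alpha_i, alpha_j)/(alpha_j, alpha_j); the resulting 4x4 Cartan matrix is
[[2, 0, 0, -1], [0, 2, 0, -1], [0, 0, 2, -1], [-1, -1, -1, 2]].
All simple roots have the same length, so the diagram is simply laced. The associated Dynkin diagram is a chain of 2 nodes with a fork of two nodes at one end (D_4), so the type is D_4 (the algebra so(8)).

D_4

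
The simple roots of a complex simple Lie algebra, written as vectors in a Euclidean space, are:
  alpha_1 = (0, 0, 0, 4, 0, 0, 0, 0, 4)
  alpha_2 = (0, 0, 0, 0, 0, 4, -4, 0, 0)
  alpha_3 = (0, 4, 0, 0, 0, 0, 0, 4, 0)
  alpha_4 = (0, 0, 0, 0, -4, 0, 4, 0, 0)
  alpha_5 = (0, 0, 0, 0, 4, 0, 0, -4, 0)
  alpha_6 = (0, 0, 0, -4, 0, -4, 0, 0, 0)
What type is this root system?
Compute the Cartan integers a_ij = 2(alpha_i, alpha_j)/(alpha_j, alpha_j); the resulting 6x6 Cartan matrix is
[[2, 0, 0, 0, 0, -1], [0, 2, 0, -1, 0, -1], [0, 0, 2, 0, -1, 0], [0, -1, 0, 2, -1, 0], [0, 0, -1, -1, 2, 0], [-1, -1, 0, 0, 0, 2]].
All simple roots have the same length, so the diagram is simply laced. The associated Dynkin diagram is a chain of 6 nodes with single edges (A_6), so the type is A_6 (the algebra sl(7)).

A6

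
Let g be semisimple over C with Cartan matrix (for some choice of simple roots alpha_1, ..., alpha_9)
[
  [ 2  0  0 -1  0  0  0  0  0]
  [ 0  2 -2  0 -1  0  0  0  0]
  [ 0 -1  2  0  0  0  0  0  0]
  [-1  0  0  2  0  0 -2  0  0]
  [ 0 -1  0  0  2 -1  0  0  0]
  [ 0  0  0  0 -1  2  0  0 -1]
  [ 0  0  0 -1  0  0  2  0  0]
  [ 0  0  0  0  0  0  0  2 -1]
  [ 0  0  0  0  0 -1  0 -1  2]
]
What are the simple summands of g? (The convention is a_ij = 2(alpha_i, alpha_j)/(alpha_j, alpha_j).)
The diagram associated to this matrix has two connected components: the simple roots {alpha_1, alpha_4, alpha_7} form a chain of 3 nodes with a double edge at one end; the terminal node there is the unique short simple root (B_3), and {alpha_2, alpha_3, alpha_5, alpha_6, alpha_8, alpha_9} form a chain of 6 nodes with a double edge at one end; the terminal node there is the unique short simple root (B_6). A semisimple Lie algebra decomposes uniquely as the direct sum of simple ideals, one per connected component of its Dynkin diagram, so g ≅ B_3 ⊕ B_6 (dimension 21 + 78 = 99).

B_3 ⊕ B_6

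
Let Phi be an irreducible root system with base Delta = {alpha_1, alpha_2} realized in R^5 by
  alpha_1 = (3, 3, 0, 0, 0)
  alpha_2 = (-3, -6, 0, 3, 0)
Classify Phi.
Compute the Cartan integers a_ij = 2(alpha_i, alpha_j)/(alpha_j, alpha_j); the resulting 2x2 Cartan matrix is
[[2, -1], [-3, 2]].
The roots have two lengths (squared-length ratio 3:1); the short ones are alpha_{1}. The associated Dynkin diagram is two nodes joined by a triple edge (G_2), so the type is G_2.

G_2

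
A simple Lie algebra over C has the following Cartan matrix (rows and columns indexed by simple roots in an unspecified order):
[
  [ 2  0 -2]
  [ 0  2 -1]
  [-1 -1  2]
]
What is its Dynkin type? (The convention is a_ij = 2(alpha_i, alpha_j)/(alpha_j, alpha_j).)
The matrix has rank 3 with 2's on the diagonal. Reading the off-diagonal entries as Dynkin edges (a single edge where a_ij = a_ji = -1; a double or triple edge where a_ij * a_ji = 2 or 3), the diagram is a chain of 3 nodes with a double edge at one end; the terminal node there is the unique long simple root (C_3). One simple-root ordering that puts it in standard form is (alpha_2, alpha_3, alpha_1). So the algebra is type C_3, i.e. sp(6).

C_3 (sp(6))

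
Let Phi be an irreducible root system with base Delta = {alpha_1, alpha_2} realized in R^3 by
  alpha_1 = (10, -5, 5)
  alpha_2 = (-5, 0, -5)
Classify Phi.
Compute the Cartan integers a_ij = 2(alpha_i, alpha_j)/(alpha_j, alpha_j); the resulting 2x2 Cartan matrix is
[[2, -3], [-1, 2]].
The roots have two lengths (squared-length ratio 3:1); the short ones are alpha_{2}. The associated Dynkin diagram is two nodes joined by a triple edge (G_2), so the type is G_2.

G_2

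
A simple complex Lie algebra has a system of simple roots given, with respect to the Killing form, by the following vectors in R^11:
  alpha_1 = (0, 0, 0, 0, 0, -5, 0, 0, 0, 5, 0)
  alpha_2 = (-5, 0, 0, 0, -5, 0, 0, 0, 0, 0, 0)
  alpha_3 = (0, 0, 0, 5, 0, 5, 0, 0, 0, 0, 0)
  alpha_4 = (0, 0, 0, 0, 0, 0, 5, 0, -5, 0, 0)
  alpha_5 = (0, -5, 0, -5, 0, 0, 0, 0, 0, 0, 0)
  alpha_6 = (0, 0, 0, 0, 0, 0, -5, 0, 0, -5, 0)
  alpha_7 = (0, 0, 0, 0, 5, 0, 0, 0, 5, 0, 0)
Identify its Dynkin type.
Compute the Cartan integers a_ij = 2(alpha_i, alpha_j)/(alpha_j, alpha_j); the resulting 7x7 Cartan matrix is
[[2, 0, -1, 0, 0, -1, 0], [0, 2, 0, 0, 0, 0, -1], [-1, 0, 2, 0, -1, 0, 0], [0, 0, 0, 2, 0, -1, -1], [0, 0, -1, 0, 2, 0, 0], [-1, 0, 0, -1, 0, 2, 0], [0, -1, 0, -1, 0, 0, 2]].
All simple roots have the same length, so the diagram is simply laced. The associated Dynkin diagram is a chain of 7 nodes with single edges (A_7), so the type is A_7 (the algebra sl(8)).

A7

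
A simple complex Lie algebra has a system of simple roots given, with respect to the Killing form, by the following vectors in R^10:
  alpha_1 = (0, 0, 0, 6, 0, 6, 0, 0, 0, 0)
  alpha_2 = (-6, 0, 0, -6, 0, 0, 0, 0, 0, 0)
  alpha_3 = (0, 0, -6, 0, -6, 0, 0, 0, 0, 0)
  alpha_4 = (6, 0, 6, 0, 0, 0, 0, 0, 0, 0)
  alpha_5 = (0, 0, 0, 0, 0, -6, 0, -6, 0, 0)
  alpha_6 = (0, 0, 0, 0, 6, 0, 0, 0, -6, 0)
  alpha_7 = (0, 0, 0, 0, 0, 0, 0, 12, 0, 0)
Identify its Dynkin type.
C_7

Compute the Cartan integers a_ij = 2(alpha_i, alpha_j)/(alpha_j, alpha_j); the resulting 7x7 Cartan matrix is
[[2, -1, 0, 0, -1, 0, 0], [-1, 2, 0, -1, 0, 0, 0], [0, 0, 2, -1, 0, -1, 0], [0, -1, -1, 2, 0, 0, 0], [-1, 0, 0, 0, 2, 0, -1], [0, 0, -1, 0, 0, 2, 0], [0, 0, 0, 0, -2, 0, 2]].
The roots have two lengths (squared-length ratio 2:1); the short ones are alpha_{1,2,3,4,5,6}. The associated Dynkin diagram is a chain of 7 nodes with a double edge at one end; the terminal node there is the unique long simple root (C_7), so the type is C_7 (the algebra sp(14)).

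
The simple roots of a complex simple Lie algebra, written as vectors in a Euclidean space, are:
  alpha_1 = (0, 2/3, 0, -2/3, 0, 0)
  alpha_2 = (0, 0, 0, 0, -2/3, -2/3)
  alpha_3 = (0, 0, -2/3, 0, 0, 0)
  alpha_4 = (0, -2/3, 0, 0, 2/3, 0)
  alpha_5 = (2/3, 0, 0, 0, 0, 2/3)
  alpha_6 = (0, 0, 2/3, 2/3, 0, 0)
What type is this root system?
B_6

Compute the Cartan integers a_ij = 2(alpha_i, alpha_j)/(alpha_j, alpha_j); the resulting 6x6 Cartan matrix is
[[2, 0, 0, -1, 0, -1], [0, 2, 0, -1, -1, 0], [0, 0, 2, 0, 0, -1], [-1, -1, 0, 2, 0, 0], [0, -1, 0, 0, 2, 0], [-1, 0, -2, 0, 0, 2]].
The roots have two lengths (squared-length ratio 2:1); the short ones are alpha_{3}. The associated Dynkin diagram is a chain of 6 nodes with a double edge at one end; the terminal node there is the unique short simple root (B_6), so the type is B_6 (the algebra so(13)).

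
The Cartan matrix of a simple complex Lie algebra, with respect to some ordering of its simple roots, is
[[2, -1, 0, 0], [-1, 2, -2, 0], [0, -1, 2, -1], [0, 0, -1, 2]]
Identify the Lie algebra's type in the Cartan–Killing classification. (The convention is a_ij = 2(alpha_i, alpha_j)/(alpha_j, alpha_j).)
F_4

The matrix has rank 4 with 2's on the diagonal. Reading the off-diagonal entries as Dynkin edges (a single edge where a_ij = a_ji = -1; a double or triple edge where a_ij * a_ji = 2 or 3), the diagram is a chain of 4 nodes with a double edge between the middle two (F_4). One simple-root ordering that puts it in standard form is (alpha_1, alpha_2, alpha_3, alpha_4). So the algebra is type F_4.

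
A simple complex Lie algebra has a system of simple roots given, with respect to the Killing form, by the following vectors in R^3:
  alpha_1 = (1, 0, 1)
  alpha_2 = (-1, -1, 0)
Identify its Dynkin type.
A2

Compute the Cartan integers a_ij = 2(alpha_i, alpha_j)/(alpha_j, alpha_j); the resulting 2x2 Cartan matrix is
[[2, -1], [-1, 2]].
All simple roots have the same length, so the diagram is simply laced. The associated Dynkin diagram is a chain of 2 nodes with single edges (A_2), so the type is A_2 (the algebra sl(3)).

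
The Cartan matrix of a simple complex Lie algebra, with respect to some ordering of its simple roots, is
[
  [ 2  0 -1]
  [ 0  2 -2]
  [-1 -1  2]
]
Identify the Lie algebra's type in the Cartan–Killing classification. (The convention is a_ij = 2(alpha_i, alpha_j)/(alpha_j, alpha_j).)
The matrix has rank 3 with 2's on the diagonal. Reading the off-diagonal entries as Dynkin edges (a single edge where a_ij = a_ji = -1; a double or triple edge where a_ij * a_ji = 2 or 3), the diagram is a chain of 3 nodes with a double edge at one end; the terminal node there is the unique long simple root (C_3). One simple-root ordering that puts it in standard form is (alpha_1, alpha_3, alpha_2). So the algebra is type C_3, i.e. sp(6).

C_3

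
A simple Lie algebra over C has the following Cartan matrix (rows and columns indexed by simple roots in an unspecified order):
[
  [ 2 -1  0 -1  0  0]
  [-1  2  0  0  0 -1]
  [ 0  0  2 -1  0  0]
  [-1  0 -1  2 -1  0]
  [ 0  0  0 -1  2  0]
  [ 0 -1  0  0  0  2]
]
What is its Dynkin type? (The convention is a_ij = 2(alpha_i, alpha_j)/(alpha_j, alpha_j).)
type D_6

The matrix has rank 6 with 2's on the diagonal. Reading the off-diagonal entries as Dynkin edges (a single edge where a_ij = a_ji = -1; a double or triple edge where a_ij * a_ji = 2 or 3), the diagram is a chain of 4 nodes with a fork of two nodes at one end (D_6). One simple-root ordering that puts it in standard form is (alpha_6, alpha_2, alpha_1, alpha_4, alpha_3, alpha_5). So the algebra is type D_6, i.e. so(12).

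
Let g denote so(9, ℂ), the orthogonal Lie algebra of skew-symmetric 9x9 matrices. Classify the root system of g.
This is so(9) with 9 odd, which has dimension 9(9-1)/2 = 36 and rank (9-1)/2 = 4. In the classification of classical Lie algebras, the orthogonal algebra so(2n+1) in an odd number of variables has type B_n; here n = 4, so the Dynkin diagram is a chain of 4 nodes with a double edge at one end; the terminal node there is the unique short simple root (B_4). Hence the type is B_4.

B_4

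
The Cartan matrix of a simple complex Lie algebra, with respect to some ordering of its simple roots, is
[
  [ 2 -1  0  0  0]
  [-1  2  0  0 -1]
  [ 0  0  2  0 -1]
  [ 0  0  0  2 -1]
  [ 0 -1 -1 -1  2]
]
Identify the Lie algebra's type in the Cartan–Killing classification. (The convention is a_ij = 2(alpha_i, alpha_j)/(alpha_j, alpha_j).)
D_5 (so(10))

The matrix has rank 5 with 2's on the diagonal. Reading the off-diagonal entries as Dynkin edges (a single edge where a_ij = a_ji = -1; a double or triple edge where a_ij * a_ji = 2 or 3), the diagram is a chain of 3 nodes with a fork of two nodes at one end (D_5). One simple-root ordering that puts it in standard form is (alpha_1, alpha_2, alpha_5, alpha_3, alpha_4). So the algebra is type D_5, i.e. so(10).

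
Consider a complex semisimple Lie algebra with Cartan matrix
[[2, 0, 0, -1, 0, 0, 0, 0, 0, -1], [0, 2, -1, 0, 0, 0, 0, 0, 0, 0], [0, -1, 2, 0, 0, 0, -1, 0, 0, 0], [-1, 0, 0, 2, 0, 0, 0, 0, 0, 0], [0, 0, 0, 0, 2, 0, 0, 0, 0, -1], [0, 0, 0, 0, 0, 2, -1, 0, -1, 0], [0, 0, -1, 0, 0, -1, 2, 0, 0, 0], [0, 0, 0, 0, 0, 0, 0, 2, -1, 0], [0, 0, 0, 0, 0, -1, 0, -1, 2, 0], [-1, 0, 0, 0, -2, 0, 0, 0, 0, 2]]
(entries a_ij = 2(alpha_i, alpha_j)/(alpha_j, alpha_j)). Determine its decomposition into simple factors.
A_6 + B_4

The diagram associated to this matrix has two connected components: the simple roots {alpha_2, alpha_3, alpha_6, alpha_7, alpha_8, alpha_9} form a chain of 6 nodes with single edges (A_6), and {alpha_1, alpha_4, alpha_5, alpha_10} form a chain of 4 nodes with a double edge at one end; the terminal node there is the unique short simple root (B_4). A semisimple Lie algebra decomposes uniquely as the direct sum of simple ideals, one per connected component of its Dynkin diagram, so g ≅ A_6 ⊕ B_4 (dimension 48 + 36 = 84).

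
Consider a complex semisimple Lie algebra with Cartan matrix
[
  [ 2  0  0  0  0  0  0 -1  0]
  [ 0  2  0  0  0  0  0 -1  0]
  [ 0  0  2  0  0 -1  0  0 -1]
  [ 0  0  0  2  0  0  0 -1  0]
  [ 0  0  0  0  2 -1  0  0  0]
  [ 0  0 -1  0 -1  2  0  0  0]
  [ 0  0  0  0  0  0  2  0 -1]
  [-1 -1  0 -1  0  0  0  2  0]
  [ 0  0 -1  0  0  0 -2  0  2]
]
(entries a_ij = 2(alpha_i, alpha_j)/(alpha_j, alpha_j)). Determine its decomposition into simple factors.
B5 ⊕ D4

The diagram associated to this matrix has two connected components: the simple roots {alpha_3, alpha_5, alpha_6, alpha_7, alpha_9} form a chain of 5 nodes with a double edge at one end; the terminal node there is the unique short simple root (B_5), and {alpha_1, alpha_2, alpha_4, alpha_8} form a chain of 2 nodes with a fork of two nodes at one end (D_4). A semisimple Lie algebra decomposes uniquely as the direct sum of simple ideals, one per connected component of its Dynkin diagram, so g ≅ B_5 ⊕ D_4 (dimension 55 + 28 = 83).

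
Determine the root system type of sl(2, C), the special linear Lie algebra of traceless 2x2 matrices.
This is sl(2), which has dimension 2^2 - 1 = 3 and rank 2 - 1 = 1 (a Cartan subalgebra is the diagonal traceless matrices). In the classification of classical Lie algebras, the special linear algebra sl(n+1) has type A_n; here n = 1, so the Dynkin diagram is a chain of 1 nodes with single edges (A_1). Hence the type is A_1.

A_1 (sl(2))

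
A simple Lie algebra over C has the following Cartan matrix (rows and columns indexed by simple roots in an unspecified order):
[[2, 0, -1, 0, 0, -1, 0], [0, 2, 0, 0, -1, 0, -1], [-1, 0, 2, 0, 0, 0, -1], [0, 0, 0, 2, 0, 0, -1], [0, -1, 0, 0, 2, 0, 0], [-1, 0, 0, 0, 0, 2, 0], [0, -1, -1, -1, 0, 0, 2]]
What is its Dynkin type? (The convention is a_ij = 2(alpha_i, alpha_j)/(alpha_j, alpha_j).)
The matrix has rank 7 with 2's on the diagonal. Reading the off-diagonal entries as Dynkin edges (a single edge where a_ij = a_ji = -1; a double or triple edge where a_ij * a_ji = 2 or 3), the diagram is a chain of 6 nodes with one extra node attached to the third node from one end (E_7). One simple-root ordering that puts it in standard form is (alpha_5, alpha_4, alpha_2, alpha_7, alpha_3, alpha_1, alpha_6). So the algebra is type E_7.

type E_7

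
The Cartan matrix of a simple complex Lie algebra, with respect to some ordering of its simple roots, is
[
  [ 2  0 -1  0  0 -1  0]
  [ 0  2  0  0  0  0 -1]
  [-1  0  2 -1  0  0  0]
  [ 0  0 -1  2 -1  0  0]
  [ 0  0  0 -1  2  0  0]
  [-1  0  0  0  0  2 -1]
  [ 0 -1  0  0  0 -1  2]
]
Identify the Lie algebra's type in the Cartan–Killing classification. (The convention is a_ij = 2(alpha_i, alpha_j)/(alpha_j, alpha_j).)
The matrix has rank 7 with 2's on the diagonal. Reading the off-diagonal entries as Dynkin edges (a single edge where a_ij = a_ji = -1; a double or triple edge where a_ij * a_ji = 2 or 3), the diagram is a chain of 7 nodes with single edges (A_7). One simple-root ordering that puts it in standard form is (alpha_2, alpha_7, alpha_6, alpha_1, alpha_3, alpha_4, alpha_5). So the algebra is type A_7, i.e. sl(8).

type A_7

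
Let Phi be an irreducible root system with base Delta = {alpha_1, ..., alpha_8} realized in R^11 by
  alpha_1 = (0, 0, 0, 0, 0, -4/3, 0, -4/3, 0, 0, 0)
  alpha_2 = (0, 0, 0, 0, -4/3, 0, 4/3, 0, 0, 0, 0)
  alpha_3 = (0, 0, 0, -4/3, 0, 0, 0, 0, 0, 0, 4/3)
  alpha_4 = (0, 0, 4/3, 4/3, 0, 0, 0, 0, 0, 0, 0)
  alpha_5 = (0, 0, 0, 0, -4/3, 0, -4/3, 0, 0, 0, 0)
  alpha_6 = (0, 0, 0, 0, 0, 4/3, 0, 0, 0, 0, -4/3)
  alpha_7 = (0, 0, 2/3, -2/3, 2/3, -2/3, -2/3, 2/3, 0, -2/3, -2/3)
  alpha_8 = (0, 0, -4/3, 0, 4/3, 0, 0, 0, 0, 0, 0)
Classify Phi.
Compute the Cartan integers a_ij = 2(alpha_i, alpha_j)/(alpha_j, alpha_j); the resulting 8x8 Cartan matrix is
[[2, 0, 0, 0, 0, -1, 0, 0], [0, 2, 0, 0, 0, 0, -1, -1], [0, 0, 2, -1, 0, -1, 0, 0], [0, 0, -1, 2, 0, 0, 0, -1], [0, 0, 0, 0, 2, 0, 0, -1], [-1, 0, -1, 0, 0, 2, 0, 0], [0, -1, 0, 0, 0, 0, 2, 0], [0, -1, 0, -1, -1, 0, 0, 2]].
All simple roots have the same length, so the diagram is simply laced. The associated Dynkin diagram is a chain of 7 nodes with one extra node attached to the third node from one end (E_8), so the type is E_8.

type E_8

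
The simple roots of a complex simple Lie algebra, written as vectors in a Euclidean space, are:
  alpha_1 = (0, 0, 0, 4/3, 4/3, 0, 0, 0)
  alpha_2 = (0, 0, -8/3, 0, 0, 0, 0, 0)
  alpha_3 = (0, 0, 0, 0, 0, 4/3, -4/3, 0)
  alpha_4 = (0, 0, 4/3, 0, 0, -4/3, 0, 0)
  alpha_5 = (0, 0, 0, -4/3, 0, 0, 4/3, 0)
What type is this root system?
Compute the Cartan integers a_ij = 2(alpha_i, alpha_j)/(alpha_j, alpha_j); the resulting 5x5 Cartan matrix is
[[2, 0, 0, 0, -1], [0, 2, 0, -2, 0], [0, 0, 2, -1, -1], [0, -1, -1, 2, 0], [-1, 0, -1, 0, 2]].
The roots have two lengths (squared-length ratio 2:1); the short ones are alpha_{1,3,4,5}. The associated Dynkin diagram is a chain of 5 nodes with a double edge at one end; the terminal node there is the unique long simple root (C_5), so the type is C_5 (the algebra sp(10)).

type C_5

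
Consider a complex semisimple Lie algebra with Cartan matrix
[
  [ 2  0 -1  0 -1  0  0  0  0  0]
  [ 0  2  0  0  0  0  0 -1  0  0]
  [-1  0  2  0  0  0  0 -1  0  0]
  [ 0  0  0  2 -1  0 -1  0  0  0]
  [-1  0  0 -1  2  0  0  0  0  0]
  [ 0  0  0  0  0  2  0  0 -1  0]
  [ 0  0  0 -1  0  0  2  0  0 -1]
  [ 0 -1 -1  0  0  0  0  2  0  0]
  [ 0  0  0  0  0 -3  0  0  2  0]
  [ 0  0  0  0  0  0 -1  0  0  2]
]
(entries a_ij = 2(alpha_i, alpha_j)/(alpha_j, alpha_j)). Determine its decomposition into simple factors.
The diagram associated to this matrix has two connected components: the simple roots {alpha_1, alpha_2, alpha_3, alpha_4, alpha_5, alpha_7, alpha_8, alpha_10} form a chain of 8 nodes with single edges (A_8), and {alpha_6, alpha_9} form two nodes joined by a triple edge (G_2). A semisimple Lie algebra decomposes uniquely as the direct sum of simple ideals, one per connected component of its Dynkin diagram, so g ≅ A_8 ⊕ G_2 (dimension 80 + 14 = 94).

A_8 + G_2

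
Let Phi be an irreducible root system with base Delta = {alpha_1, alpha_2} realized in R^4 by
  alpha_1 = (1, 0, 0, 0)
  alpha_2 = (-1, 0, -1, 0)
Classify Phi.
B_2 (so(5))

Compute the Cartan integers a_ij = 2(alpha_i, alpha_j)/(alpha_j, alpha_j); the resulting 2x2 Cartan matrix is
[[2, -1], [-2, 2]].
The roots have two lengths (squared-length ratio 2:1); the short ones are alpha_{1}. The associated Dynkin diagram is a chain of 2 nodes with a double edge at one end; the terminal node there is the unique short simple root (B_2), so the type is B_2 (the algebra so(5)).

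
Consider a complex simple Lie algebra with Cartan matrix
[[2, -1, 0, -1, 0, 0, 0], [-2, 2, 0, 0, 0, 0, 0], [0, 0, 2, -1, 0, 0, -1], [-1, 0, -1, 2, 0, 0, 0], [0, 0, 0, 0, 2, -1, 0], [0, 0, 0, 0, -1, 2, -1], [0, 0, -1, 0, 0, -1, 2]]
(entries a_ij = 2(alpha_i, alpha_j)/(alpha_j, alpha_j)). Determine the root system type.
The matrix has rank 7 with 2's on the diagonal. Reading the off-diagonal entries as Dynkin edges (a single edge where a_ij = a_ji = -1; a double or triple edge where a_ij * a_ji = 2 or 3), the diagram is a chain of 7 nodes with a double edge at one end; the terminal node there is the unique long simple root (C_7). One simple-root ordering that puts it in standard form is (alpha_5, alpha_6, alpha_7, alpha_3, alpha_4, alpha_1, alpha_2). So the algebra is type C_7, i.e. sp(14).

C_7 (sp(14))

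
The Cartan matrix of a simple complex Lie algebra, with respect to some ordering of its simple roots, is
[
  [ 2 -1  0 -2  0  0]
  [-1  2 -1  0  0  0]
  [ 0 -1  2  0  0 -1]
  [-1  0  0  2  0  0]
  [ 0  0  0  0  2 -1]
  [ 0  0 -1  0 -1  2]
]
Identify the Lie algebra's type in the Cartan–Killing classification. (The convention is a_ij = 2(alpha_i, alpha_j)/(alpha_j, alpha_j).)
B_6

The matrix has rank 6 with 2's on the diagonal. Reading the off-diagonal entries as Dynkin edges (a single edge where a_ij = a_ji = -1; a double or triple edge where a_ij * a_ji = 2 or 3), the diagram is a chain of 6 nodes with a double edge at one end; the terminal node there is the unique short simple root (B_6). One simple-root ordering that puts it in standard form is (alpha_5, alpha_6, alpha_3, alpha_2, alpha_1, alpha_4). So the algebra is type B_6, i.e. so(13).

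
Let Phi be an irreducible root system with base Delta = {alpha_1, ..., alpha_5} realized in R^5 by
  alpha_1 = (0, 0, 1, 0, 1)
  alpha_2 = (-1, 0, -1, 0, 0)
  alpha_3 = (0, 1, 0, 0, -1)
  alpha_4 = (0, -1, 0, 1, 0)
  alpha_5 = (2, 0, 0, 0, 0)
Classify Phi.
Compute the Cartan integers a_ij = 2(alpha_i, alpha_j)/(alpha_j, alpha_j); the resulting 5x5 Cartan matrix is
[[2, -1, -1, 0, 0], [-1, 2, 0, 0, -1], [-1, 0, 2, -1, 0], [0, 0, -1, 2, 0], [0, -2, 0, 0, 2]].
The roots have two lengths (squared-length ratio 2:1); the short ones are alpha_{1,2,3,4}. The associated Dynkin diagram is a chain of 5 nodes with a double edge at one end; the terminal node there is the unique long simple root (C_5), so the type is C_5 (the algebra sp(10)).

C5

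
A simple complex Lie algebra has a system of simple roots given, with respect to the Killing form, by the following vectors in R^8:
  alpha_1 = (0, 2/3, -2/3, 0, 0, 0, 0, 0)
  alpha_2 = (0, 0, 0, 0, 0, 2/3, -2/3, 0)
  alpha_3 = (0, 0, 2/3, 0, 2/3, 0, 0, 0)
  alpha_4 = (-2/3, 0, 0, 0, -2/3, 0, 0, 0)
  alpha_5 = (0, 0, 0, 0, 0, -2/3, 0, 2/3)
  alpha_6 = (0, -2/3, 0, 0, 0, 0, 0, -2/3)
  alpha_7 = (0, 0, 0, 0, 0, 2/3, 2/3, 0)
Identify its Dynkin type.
Compute the Cartan integers a_ij = 2(alpha_i, alpha_j)/(alpha_j, alpha_j); the resulting 7x7 Cartan matrix is
[[2, 0, -1, 0, 0, -1, 0], [0, 2, 0, 0, -1, 0, 0], [-1, 0, 2, -1, 0, 0, 0], [0, 0, -1, 2, 0, 0, 0], [0, -1, 0, 0, 2, -1, -1], [-1, 0, 0, 0, -1, 2, 0], [0, 0, 0, 0, -1, 0, 2]].
All simple roots have the same length, so the diagram is simply laced. The associated Dynkin diagram is a chain of 5 nodes with a fork of two nodes at one end (D_7), so the type is D_7 (the algebra so(14)).

D7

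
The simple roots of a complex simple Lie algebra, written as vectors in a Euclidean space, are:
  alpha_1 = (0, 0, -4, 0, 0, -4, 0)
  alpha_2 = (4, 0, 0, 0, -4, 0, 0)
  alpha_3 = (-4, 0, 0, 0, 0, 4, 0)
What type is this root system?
Compute the Cartan integers a_ij = 2(alpha_i, alpha_j)/(alpha_j, alpha_j); the resulting 3x3 Cartan matrix is
[[2, 0, -1], [0, 2, -1], [-1, -1, 2]].
All simple roots have the same length, so the diagram is simply laced. The associated Dynkin diagram is a chain of 3 nodes with single edges (A_3), so the type is A_3 (the algebra sl(4)).

A_3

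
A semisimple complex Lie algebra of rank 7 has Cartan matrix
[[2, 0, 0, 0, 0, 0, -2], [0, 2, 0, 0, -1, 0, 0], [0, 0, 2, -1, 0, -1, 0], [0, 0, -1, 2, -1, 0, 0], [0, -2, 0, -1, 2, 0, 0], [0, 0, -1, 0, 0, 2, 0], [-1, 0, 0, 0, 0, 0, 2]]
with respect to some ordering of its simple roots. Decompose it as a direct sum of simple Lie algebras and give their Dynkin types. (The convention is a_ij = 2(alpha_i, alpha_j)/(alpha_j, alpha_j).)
B2 ⊕ B5

The diagram associated to this matrix has two connected components: the simple roots {alpha_1, alpha_7} form a chain of 2 nodes with a double edge at one end; the terminal node there is the unique short simple root (B_2), and {alpha_2, alpha_3, alpha_4, alpha_5, alpha_6} form a chain of 5 nodes with a double edge at one end; the terminal node there is the unique short simple root (B_5). A semisimple Lie algebra decomposes uniquely as the direct sum of simple ideals, one per connected component of its Dynkin diagram, so g ≅ B_2 ⊕ B_5 (dimension 10 + 55 = 65).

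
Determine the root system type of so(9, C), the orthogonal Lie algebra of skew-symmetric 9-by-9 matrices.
B_4

This is so(9) with 9 odd, which has dimension 9(9-1)/2 = 36 and rank (9-1)/2 = 4. In the classification of classical Lie algebras, the orthogonal algebra so(2n+1) in an odd number of variables has type B_n; here n = 4, so the Dynkin diagram is a chain of 4 nodes with a double edge at one end; the terminal node there is the unique short simple root (B_4). Hence the type is B_4.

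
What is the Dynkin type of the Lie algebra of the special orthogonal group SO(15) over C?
This is so(15) with 15 odd, which has dimension 15(15-1)/2 = 105 and rank (15-1)/2 = 7. In the classification of classical Lie algebras, the orthogonal algebra so(2n+1) in an odd number of variables has type B_n; here n = 7, so the Dynkin diagram is a chain of 7 nodes with a double edge at one end; the terminal node there is the unique short simple root (B_7). Hence the type is B_7.

type B_7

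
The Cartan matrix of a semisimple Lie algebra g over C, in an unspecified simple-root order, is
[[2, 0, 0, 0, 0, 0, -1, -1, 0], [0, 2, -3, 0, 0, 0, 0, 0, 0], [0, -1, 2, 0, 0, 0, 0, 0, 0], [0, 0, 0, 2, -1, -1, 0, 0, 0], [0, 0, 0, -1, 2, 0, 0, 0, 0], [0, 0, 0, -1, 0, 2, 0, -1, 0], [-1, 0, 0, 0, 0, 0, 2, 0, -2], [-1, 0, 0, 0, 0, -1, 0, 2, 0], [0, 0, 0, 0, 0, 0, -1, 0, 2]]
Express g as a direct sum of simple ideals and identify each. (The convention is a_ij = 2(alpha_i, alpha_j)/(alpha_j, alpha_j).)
B7 ⊕ G2

The diagram associated to this matrix has two connected components: the simple roots {alpha_1, alpha_4, alpha_5, alpha_6, alpha_7, alpha_8, alpha_9} form a chain of 7 nodes with a double edge at one end; the terminal node there is the unique short simple root (B_7), and {alpha_2, alpha_3} form two nodes joined by a triple edge (G_2). A semisimple Lie algebra decomposes uniquely as the direct sum of simple ideals, one per connected component of its Dynkin diagram, so g ≅ B_7 ⊕ G_2 (dimension 105 + 14 = 119).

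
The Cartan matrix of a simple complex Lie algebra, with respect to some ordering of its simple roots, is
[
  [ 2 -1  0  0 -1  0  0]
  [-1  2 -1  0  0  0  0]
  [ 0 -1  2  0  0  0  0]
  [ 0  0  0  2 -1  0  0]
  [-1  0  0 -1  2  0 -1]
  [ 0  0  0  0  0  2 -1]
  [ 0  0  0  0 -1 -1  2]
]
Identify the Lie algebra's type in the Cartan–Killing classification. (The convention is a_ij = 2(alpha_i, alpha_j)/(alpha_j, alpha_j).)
E7

The matrix has rank 7 with 2's on the diagonal. Reading the off-diagonal entries as Dynkin edges (a single edge where a_ij = a_ji = -1; a double or triple edge where a_ij * a_ji = 2 or 3), the diagram is a chain of 6 nodes with one extra node attached to the third node from one end (E_7). One simple-root ordering that puts it in standard form is (alpha_6, alpha_4, alpha_7, alpha_5, alpha_1, alpha_2, alpha_3). So the algebra is type E_7.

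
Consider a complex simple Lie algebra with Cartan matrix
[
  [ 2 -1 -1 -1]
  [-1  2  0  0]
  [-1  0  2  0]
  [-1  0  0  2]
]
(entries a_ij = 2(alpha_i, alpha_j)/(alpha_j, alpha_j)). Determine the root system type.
D_4

The matrix has rank 4 with 2's on the diagonal. Reading the off-diagonal entries as Dynkin edges (a single edge where a_ij = a_ji = -1; a double or triple edge where a_ij * a_ji = 2 or 3), the diagram is a chain of 2 nodes with a fork of two nodes at one end (D_4). One simple-root ordering that puts it in standard form is (alpha_2, alpha_1, alpha_4, alpha_3). So the algebra is type D_4, i.e. so(8).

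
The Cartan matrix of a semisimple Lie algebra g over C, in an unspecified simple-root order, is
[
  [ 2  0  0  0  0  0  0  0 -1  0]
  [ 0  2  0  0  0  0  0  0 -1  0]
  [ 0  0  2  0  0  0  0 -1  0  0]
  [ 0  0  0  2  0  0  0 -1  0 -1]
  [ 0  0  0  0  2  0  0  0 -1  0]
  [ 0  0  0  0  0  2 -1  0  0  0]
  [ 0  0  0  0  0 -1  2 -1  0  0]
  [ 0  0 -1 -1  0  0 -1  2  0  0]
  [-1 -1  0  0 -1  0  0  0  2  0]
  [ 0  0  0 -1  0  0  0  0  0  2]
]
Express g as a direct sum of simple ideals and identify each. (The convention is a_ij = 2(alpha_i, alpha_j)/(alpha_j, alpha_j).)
The diagram associated to this matrix has two connected components: the simple roots {alpha_1, alpha_2, alpha_5, alpha_9} form a chain of 2 nodes with a fork of two nodes at one end (D_4), and {alpha_3, alpha_4, alpha_6, alpha_7, alpha_8, alpha_10} form a chain of 5 nodes with one extra node attached to the third node from one end (E_6). A semisimple Lie algebra decomposes uniquely as the direct sum of simple ideals, one per connected component of its Dynkin diagram, so g ≅ D_4 ⊕ E_6 (dimension 28 + 78 = 106).

D_4 (so(8)) + E_6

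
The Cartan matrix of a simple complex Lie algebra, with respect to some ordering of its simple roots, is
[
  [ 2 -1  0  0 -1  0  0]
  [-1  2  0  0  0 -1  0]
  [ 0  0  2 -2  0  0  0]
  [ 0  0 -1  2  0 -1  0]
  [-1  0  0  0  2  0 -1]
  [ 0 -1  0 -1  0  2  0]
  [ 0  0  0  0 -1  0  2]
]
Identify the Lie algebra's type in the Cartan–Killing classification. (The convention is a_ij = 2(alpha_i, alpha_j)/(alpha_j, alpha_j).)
The matrix has rank 7 with 2's on the diagonal. Reading the off-diagonal entries as Dynkin edges (a single edge where a_ij = a_ji = -1; a double or triple edge where a_ij * a_ji = 2 or 3), the diagram is a chain of 7 nodes with a double edge at one end; the terminal node there is the unique long simple root (C_7). One simple-root ordering that puts it in standard form is (alpha_7, alpha_5, alpha_1, alpha_2, alpha_6, alpha_4, alpha_3). So the algebra is type C_7, i.e. sp(14).

C_7 (sp(14))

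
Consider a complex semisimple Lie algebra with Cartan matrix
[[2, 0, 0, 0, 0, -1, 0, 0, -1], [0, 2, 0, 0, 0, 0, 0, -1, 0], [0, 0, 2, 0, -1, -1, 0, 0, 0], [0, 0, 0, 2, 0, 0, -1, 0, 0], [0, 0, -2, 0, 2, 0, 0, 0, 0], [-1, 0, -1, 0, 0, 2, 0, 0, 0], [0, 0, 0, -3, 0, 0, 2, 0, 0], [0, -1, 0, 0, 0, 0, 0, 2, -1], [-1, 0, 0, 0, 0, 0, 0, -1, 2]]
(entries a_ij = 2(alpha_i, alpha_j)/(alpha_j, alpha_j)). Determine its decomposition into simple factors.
The diagram associated to this matrix has two connected components: the simple roots {alpha_1, alpha_2, alpha_3, alpha_5, alpha_6, alpha_8, alpha_9} form a chain of 7 nodes with a double edge at one end; the terminal node there is the unique long simple root (C_7), and {alpha_4, alpha_7} form two nodes joined by a triple edge (G_2). A semisimple Lie algebra decomposes uniquely as the direct sum of simple ideals, one per connected component of its Dynkin diagram, so g ≅ C_7 ⊕ G_2 (dimension 105 + 14 = 119).

C_7 (sp(14)) ⊕ G_2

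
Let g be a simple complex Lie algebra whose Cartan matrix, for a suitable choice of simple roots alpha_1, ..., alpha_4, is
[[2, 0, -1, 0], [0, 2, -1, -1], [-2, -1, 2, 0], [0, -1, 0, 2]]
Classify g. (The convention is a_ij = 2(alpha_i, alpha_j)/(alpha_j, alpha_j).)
B4

The matrix has rank 4 with 2's on the diagonal. Reading the off-diagonal entries as Dynkin edges (a single edge where a_ij = a_ji = -1; a double or triple edge where a_ij * a_ji = 2 or 3), the diagram is a chain of 4 nodes with a double edge at one end; the terminal node there is the unique short simple root (B_4). One simple-root ordering that puts it in standard form is (alpha_4, alpha_2, alpha_3, alpha_1). So the algebra is type B_4, i.e. so(9).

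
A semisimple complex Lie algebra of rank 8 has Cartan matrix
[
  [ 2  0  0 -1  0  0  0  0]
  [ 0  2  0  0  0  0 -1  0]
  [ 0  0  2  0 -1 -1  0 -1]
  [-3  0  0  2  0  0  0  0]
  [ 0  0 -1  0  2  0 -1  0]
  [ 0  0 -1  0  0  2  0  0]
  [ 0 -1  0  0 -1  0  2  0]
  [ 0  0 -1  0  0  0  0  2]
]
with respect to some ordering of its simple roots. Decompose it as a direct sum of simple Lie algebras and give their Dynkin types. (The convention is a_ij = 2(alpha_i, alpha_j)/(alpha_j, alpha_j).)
The diagram associated to this matrix has two connected components: the simple roots {alpha_2, alpha_3, alpha_5, alpha_6, alpha_7, alpha_8} form a chain of 4 nodes with a fork of two nodes at one end (D_6), and {alpha_1, alpha_4} form two nodes joined by a triple edge (G_2). A semisimple Lie algebra decomposes uniquely as the direct sum of simple ideals, one per connected component of its Dynkin diagram, so g ≅ D_6 ⊕ G_2 (dimension 66 + 14 = 80).

D6 + G2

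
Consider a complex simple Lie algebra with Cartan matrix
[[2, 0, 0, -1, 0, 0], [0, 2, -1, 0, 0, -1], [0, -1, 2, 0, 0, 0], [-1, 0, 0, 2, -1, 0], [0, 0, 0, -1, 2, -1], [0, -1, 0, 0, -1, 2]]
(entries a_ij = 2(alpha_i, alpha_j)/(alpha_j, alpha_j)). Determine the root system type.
The matrix has rank 6 with 2's on the diagonal. Reading the off-diagonal entries as Dynkin edges (a single edge where a_ij = a_ji = -1; a double or triple edge where a_ij * a_ji = 2 or 3), the diagram is a chain of 6 nodes with single edges (A_6). One simple-root ordering that puts it in standard form is (alpha_3, alpha_2, alpha_6, alpha_5, alpha_4, alpha_1). So the algebra is type A_6, i.e. sl(7).

A6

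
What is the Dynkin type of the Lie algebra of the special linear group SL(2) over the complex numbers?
A1

This is sl(2), which has dimension 2^2 - 1 = 3 and rank 2 - 1 = 1 (a Cartan subalgebra is the diagonal traceless matrices). In the classification of classical Lie algebras, the special linear algebra sl(n+1) has type A_n; here n = 1, so the Dynkin diagram is a chain of 1 nodes with single edges (A_1). Hence the type is A_1.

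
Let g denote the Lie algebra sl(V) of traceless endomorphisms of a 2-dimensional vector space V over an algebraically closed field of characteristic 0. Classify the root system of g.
This is sl(2), which has dimension 2^2 - 1 = 3 and rank 2 - 1 = 1 (a Cartan subalgebra is the diagonal traceless matrices). In the classification of classical Lie algebras, the special linear algebra sl(n+1) has type A_n; here n = 1, so the Dynkin diagram is a chain of 1 nodes with single edges (A_1). Hence the type is A_1.

A_1 (sl(2))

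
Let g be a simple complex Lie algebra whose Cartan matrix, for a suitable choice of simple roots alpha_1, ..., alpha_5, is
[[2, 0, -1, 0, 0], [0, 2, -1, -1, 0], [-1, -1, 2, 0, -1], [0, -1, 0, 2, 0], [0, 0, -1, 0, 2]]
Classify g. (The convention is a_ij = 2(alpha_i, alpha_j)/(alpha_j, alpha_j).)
D_5 (so(10))

The matrix has rank 5 with 2's on the diagonal. Reading the off-diagonal entries as Dynkin edges (a single edge where a_ij = a_ji = -1; a double or triple edge where a_ij * a_ji = 2 or 3), the diagram is a chain of 3 nodes with a fork of two nodes at one end (D_5). One simple-root ordering that puts it in standard form is (alpha_4, alpha_2, alpha_3, alpha_1, alpha_5). So the algebra is type D_5, i.e. so(10).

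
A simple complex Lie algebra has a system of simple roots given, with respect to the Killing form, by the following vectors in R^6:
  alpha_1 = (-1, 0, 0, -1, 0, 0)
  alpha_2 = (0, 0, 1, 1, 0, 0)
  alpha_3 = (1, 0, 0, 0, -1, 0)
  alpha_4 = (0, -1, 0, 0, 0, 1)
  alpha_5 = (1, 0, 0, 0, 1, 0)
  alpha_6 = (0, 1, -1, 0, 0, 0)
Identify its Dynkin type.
D_6

Compute the Cartan integers a_ij = 2(alpha_i, alpha_j)/(alpha_j, alpha_j); the resulting 6x6 Cartan matrix is
[[2, -1, -1, 0, -1, 0], [-1, 2, 0, 0, 0, -1], [-1, 0, 2, 0, 0, 0], [0, 0, 0, 2, 0, -1], [-1, 0, 0, 0, 2, 0], [0, -1, 0, -1, 0, 2]].
All simple roots have the same length, so the diagram is simply laced. The associated Dynkin diagram is a chain of 4 nodes with a fork of two nodes at one end (D_6), so the type is D_6 (the algebra so(12)).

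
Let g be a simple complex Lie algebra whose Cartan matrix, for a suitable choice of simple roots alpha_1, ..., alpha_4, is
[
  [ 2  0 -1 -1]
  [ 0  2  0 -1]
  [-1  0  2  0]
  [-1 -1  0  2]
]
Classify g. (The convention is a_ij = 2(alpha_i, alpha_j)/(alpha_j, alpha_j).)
The matrix has rank 4 with 2's on the diagonal. Reading the off-diagonal entries as Dynkin edges (a single edge where a_ij = a_ji = -1; a double or triple edge where a_ij * a_ji = 2 or 3), the diagram is a chain of 4 nodes with single edges (A_4). One simple-root ordering that puts it in standard form is (alpha_3, alpha_1, alpha_4, alpha_2). So the algebra is type A_4, i.e. sl(5).

A_4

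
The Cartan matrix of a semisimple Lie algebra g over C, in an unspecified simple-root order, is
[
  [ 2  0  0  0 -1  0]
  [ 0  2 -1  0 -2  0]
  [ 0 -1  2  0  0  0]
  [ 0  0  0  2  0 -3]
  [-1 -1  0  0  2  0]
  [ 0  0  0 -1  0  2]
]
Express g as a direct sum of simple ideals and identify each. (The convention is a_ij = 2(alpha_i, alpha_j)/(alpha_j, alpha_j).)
The diagram associated to this matrix has two connected components: the simple roots {alpha_1, alpha_2, alpha_3, alpha_5} form a chain of 4 nodes with a double edge between the middle two (F_4), and {alpha_4, alpha_6} form two nodes joined by a triple edge (G_2). A semisimple Lie algebra decomposes uniquely as the direct sum of simple ideals, one per connected component of its Dynkin diagram, so g ≅ F_4 ⊕ G_2 (dimension 52 + 14 = 66).

F_4 ⊕ G_2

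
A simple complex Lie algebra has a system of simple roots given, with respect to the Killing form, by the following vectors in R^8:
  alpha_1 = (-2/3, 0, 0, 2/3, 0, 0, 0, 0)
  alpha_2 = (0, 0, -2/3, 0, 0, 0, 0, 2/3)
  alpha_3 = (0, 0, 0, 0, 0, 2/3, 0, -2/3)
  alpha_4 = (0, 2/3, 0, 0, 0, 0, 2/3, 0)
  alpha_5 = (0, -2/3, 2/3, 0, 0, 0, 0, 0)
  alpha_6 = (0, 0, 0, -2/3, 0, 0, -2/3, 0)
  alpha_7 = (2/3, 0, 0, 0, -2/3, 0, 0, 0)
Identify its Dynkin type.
Compute the Cartan integers a_ij = 2(alpha_i, alpha_j)/(alpha_j, alpha_j); the resulting 7x7 Cartan matrix is
[[2, 0, 0, 0, 0, -1, -1], [0, 2, -1, 0, -1, 0, 0], [0, -1, 2, 0, 0, 0, 0], [0, 0, 0, 2, -1, -1, 0], [0, -1, 0, -1, 2, 0, 0], [-1, 0, 0, -1, 0, 2, 0], [-1, 0, 0, 0, 0, 0, 2]].
All simple roots have the same length, so the diagram is simply laced. The associated Dynkin diagram is a chain of 7 nodes with single edges (A_7), so the type is A_7 (the algebra sl(8)).

A_7 (sl(8))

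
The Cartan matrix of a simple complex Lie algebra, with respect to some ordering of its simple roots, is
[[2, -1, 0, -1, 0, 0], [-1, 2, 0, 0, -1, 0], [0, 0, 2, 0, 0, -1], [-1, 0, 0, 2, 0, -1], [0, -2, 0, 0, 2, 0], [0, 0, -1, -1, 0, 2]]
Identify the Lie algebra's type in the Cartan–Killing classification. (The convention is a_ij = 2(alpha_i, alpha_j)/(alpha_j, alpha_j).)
The matrix has rank 6 with 2's on the diagonal. Reading the off-diagonal entries as Dynkin edges (a single edge where a_ij = a_ji = -1; a double or triple edge where a_ij * a_ji = 2 or 3), the diagram is a chain of 6 nodes with a double edge at one end; the terminal node there is the unique long simple root (C_6). One simple-root ordering that puts it in standard form is (alpha_3, alpha_6, alpha_4, alpha_1, alpha_2, alpha_5). So the algebra is type C_6, i.e. sp(12).

type C_6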